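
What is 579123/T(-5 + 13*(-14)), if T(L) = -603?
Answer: -64347/67 ≈ -960.40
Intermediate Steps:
579123/T(-5 + 13*(-14)) = 579123/(-603) = 579123*(-1/603) = -64347/67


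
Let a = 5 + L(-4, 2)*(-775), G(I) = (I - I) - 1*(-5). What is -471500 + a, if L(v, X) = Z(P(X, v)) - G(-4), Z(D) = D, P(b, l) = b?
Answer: -469170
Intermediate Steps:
G(I) = 5 (G(I) = 0 + 5 = 5)
L(v, X) = -5 + X (L(v, X) = X - 1*5 = X - 5 = -5 + X)
a = 2330 (a = 5 + (-5 + 2)*(-775) = 5 - 3*(-775) = 5 + 2325 = 2330)
-471500 + a = -471500 + 2330 = -469170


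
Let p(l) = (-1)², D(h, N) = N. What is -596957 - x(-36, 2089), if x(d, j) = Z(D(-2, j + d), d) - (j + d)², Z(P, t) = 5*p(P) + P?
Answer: 3615794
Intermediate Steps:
p(l) = 1
Z(P, t) = 5 + P (Z(P, t) = 5*1 + P = 5 + P)
x(d, j) = 5 + d + j - (d + j)² (x(d, j) = (5 + (j + d)) - (j + d)² = (5 + (d + j)) - (d + j)² = (5 + d + j) - (d + j)² = 5 + d + j - (d + j)²)
-596957 - x(-36, 2089) = -596957 - (5 - 36 + 2089 - (-36 + 2089)²) = -596957 - (5 - 36 + 2089 - 1*2053²) = -596957 - (5 - 36 + 2089 - 1*4214809) = -596957 - (5 - 36 + 2089 - 4214809) = -596957 - 1*(-4212751) = -596957 + 4212751 = 3615794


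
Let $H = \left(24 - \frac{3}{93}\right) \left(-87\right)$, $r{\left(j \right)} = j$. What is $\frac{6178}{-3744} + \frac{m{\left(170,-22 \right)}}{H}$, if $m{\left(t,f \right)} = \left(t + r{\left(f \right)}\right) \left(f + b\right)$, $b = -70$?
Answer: $\frac{196829221}{40335984} \approx 4.8797$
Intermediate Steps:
$H = - \frac{64641}{31}$ ($H = \left(24 - \frac{1}{31}\right) \left(-87\right) = \frac{743}{31} \left(-87\right) = - \frac{64641}{31} \approx -2085.2$)
$m{\left(t,f \right)} = \left(-70 + f\right) \left(f + t\right)$ ($m{\left(t,f \right)} = \left(t + f\right) \left(f - 70\right) = \left(f + t\right) \left(-70 + f\right) = \left(-70 + f\right) \left(f + t\right)$)
$\frac{6178}{-3744} + \frac{m{\left(170,-22 \right)}}{H} = \frac{6178}{-3744} + \frac{\left(-22\right)^{2} - -1540 - 11900 - 3740}{- \frac{64641}{31}} = 6178 \left(- \frac{1}{3744}\right) + \left(484 + 1540 - 11900 - 3740\right) \left(- \frac{31}{64641}\right) = - \frac{3089}{1872} - - \frac{422096}{64641} = - \frac{3089}{1872} + \frac{422096}{64641} = \frac{196829221}{40335984}$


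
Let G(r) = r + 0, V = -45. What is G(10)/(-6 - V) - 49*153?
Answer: -292373/39 ≈ -7496.7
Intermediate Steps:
G(r) = r
G(10)/(-6 - V) - 49*153 = 10/(-6 - 1*(-45)) - 49*153 = 10/(-6 + 45) - 7497 = 10/39 - 7497 = -292373/39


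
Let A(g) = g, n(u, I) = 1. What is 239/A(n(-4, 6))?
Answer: 239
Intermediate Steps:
239/A(n(-4, 6)) = 239/1 = 239*1 = 239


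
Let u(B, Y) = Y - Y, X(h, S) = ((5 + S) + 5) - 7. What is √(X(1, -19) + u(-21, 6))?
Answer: 4*I ≈ 4.0*I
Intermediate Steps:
X(h, S) = 3 + S (X(h, S) = (10 + S) - 7 = 3 + S)
u(B, Y) = 0
√(X(1, -19) + u(-21, 6)) = √((3 - 19) + 0) = √(-16 + 0) = √(-16) = 4*I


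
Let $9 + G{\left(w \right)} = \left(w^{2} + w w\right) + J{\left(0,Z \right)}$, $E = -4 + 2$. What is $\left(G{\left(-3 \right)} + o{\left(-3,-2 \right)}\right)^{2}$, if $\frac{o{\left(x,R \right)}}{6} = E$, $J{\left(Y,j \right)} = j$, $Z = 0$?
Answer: $9$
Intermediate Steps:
$E = -2$
$o{\left(x,R \right)} = -12$ ($o{\left(x,R \right)} = 6 \left(-2\right) = -12$)
$G{\left(w \right)} = -9 + 2 w^{2}$ ($G{\left(w \right)} = -9 + \left(\left(w^{2} + w w\right) + 0\right) = -9 + \left(\left(w^{2} + w^{2}\right) + 0\right) = -9 + \left(2 w^{2} + 0\right) = -9 + 2 w^{2}$)
$\left(G{\left(-3 \right)} + o{\left(-3,-2 \right)}\right)^{2} = \left(\left(-9 + 2 \left(-3\right)^{2}\right) - 12\right)^{2} = \left(\left(-9 + 2 \cdot 9\right) - 12\right)^{2} = \left(\left(-9 + 18\right) - 12\right)^{2} = \left(9 - 12\right)^{2} = \left(-3\right)^{2} = 9$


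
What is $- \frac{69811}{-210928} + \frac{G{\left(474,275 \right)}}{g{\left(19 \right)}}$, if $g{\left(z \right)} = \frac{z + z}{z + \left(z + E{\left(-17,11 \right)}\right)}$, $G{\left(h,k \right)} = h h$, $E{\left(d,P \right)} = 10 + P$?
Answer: $\frac{1398019876585}{4007632} \approx 3.4884 \cdot 10^{5}$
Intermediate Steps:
$G{\left(h,k \right)} = h^{2}$
$g{\left(z \right)} = \frac{2 z}{21 + 2 z}$ ($g{\left(z \right)} = \frac{z + z}{z + \left(z + \left(10 + 11\right)\right)} = \frac{2 z}{z + \left(z + 21\right)} = \frac{2 z}{z + \left(21 + z\right)} = \frac{2 z}{21 + 2 z}$)
$- \frac{69811}{-210928} + \frac{G{\left(474,275 \right)}}{g{\left(19 \right)}} = - \frac{69811}{-210928} + \frac{474^{2}}{2 \cdot 19 \frac{1}{21 + 2 \cdot 19}} = \left(-69811\right) \left(- \frac{1}{210928}\right) + \frac{224676}{2 \cdot 19 \frac{1}{21 + 38}} = \frac{69811}{210928} + \frac{224676}{2 \cdot 19 \cdot \frac{1}{59}} = \frac{69811}{210928} + \frac{224676}{\frac{38}{59}} = \frac{69811}{210928} + 224676 \cdot \frac{59}{38} = \frac{69811}{210928} + \frac{6627942}{19} = \frac{1398019876585}{4007632}$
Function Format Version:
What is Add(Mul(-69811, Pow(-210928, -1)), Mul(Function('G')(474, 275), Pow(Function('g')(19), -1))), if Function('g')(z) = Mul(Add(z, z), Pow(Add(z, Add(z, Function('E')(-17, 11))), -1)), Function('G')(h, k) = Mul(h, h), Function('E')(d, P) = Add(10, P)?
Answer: Rational(1398019876585, 4007632) ≈ 3.4884e+5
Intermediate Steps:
Function('G')(h, k) = Pow(h, 2)
Function('g')(z) = Mul(2, z, Pow(Add(21, Mul(2, z)), -1)) (Function('g')(z) = Mul(Add(z, z), Pow(Add(z, Add(z, Add(10, 11))), -1)) = Mul(Mul(2, z), Pow(Add(z, Add(z, 21)), -1)) = Mul(Mul(2, z), Pow(Add(z, Add(21, z)), -1)) = Mul(Mul(2, z), Pow(Add(21, Mul(2, z)), -1)) = Mul(2, z, Pow(Add(21, Mul(2, z)), -1)))
Add(Mul(-69811, Pow(-210928, -1)), Mul(Function('G')(474, 275), Pow(Function('g')(19), -1))) = Add(Mul(-69811, Pow(-210928, -1)), Mul(Pow(474, 2), Pow(Mul(2, 19, Pow(Add(21, Mul(2, 19)), -1)), -1))) = Add(Mul(-69811, Rational(-1, 210928)), Mul(224676, Pow(Mul(2, 19, Pow(Add(21, 38), -1)), -1))) = Add(Rational(69811, 210928), Mul(224676, Pow(Mul(2, 19, Pow(59, -1)), -1))) = Add(Rational(69811, 210928), Mul(224676, Pow(Mul(2, 19, Rational(1, 59)), -1))) = Add(Rational(69811, 210928), Mul(224676, Pow(Rational(38, 59), -1))) = Add(Rational(69811, 210928), Mul(224676, Rational(59, 38))) = Add(Rational(69811, 210928), Rational(6627942, 19)) = Rational(1398019876585, 4007632)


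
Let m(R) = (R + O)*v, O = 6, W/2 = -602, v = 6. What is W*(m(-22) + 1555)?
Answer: -1756636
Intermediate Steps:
W = -1204 (W = 2*(-602) = -1204)
m(R) = 36 + 6*R (m(R) = (R + 6)*6 = (6 + R)*6 = 36 + 6*R)
W*(m(-22) + 1555) = -1204*((36 + 6*(-22)) + 1555) = -1204*((36 - 132) + 1555) = -1204*(-96 + 1555) = -1204*1459 = -1756636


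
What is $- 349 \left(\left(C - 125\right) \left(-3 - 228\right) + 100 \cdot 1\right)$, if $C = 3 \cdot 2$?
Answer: $-9628561$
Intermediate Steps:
$C = 6$
$- 349 \left(\left(C - 125\right) \left(-3 - 228\right) + 100 \cdot 1\right) = - 349 \left(\left(6 - 125\right) \left(-3 - 228\right) + 100 \cdot 1\right) = - 349 \left(\left(-119\right) \left(-231\right) + 100\right) = - 349 \left(27489 + 100\right) = \left(-349\right) 27589 = -9628561$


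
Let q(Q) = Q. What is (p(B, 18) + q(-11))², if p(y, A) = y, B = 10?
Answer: 1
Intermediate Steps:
(p(B, 18) + q(-11))² = (10 - 11)² = (-1)² = 1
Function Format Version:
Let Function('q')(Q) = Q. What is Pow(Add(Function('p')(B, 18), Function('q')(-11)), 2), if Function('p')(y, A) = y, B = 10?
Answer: 1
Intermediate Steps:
Pow(Add(Function('p')(B, 18), Function('q')(-11)), 2) = Pow(Add(10, -11), 2) = Pow(-1, 2) = 1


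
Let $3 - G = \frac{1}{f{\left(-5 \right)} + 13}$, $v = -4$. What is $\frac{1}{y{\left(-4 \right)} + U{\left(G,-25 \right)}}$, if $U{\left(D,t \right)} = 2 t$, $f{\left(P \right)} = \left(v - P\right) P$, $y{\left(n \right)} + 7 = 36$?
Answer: $- \frac{1}{21} \approx -0.047619$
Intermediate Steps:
$y{\left(n \right)} = 29$ ($y{\left(n \right)} = -7 + 36 = 29$)
$f{\left(P \right)} = P \left(-4 - P\right)$ ($f{\left(P \right)} = \left(-4 - P\right) P = P \left(-4 - P\right)$)
$G = \frac{23}{8}$ ($G = 3 - \frac{1}{\left(-1\right) \left(-5\right) \left(4 - 5\right) + 13} = 3 - \frac{1}{\left(-1\right) \left(-5\right) \left(-1\right) + 13} = 3 - \frac{1}{-5 + 13} = 3 - \frac{1}{8} = \frac{23}{8} \approx 2.875$)
$\frac{1}{y{\left(-4 \right)} + U{\left(G,-25 \right)}} = \frac{1}{29 + 2 \left(-25\right)} = \frac{1}{29 - 50} = \frac{1}{-21} = - \frac{1}{21}$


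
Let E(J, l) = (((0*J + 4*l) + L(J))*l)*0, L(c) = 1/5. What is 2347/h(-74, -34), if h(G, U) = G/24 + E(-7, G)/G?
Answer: -28164/37 ≈ -761.19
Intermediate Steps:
L(c) = 1/5
E(J, l) = 0 (E(J, l) = (((0*J + 4*l) + 1/5)*l)*0 = (((0 + 4*l) + 1/5)*l)*0 = ((4*l + 1/5)*l)*0 = ((1/5 + 4*l)*l)*0 = (l*(1/5 + 4*l))*0 = 0)
h(G, U) = G/24 (h(G, U) = G/24 + 0/G = G*(1/24) + 0 = G/24 + 0 = G/24)
2347/h(-74, -34) = 2347/(((1/24)*(-74))) = 2347/(-37/12) = 2347*(-12/37) = -28164/37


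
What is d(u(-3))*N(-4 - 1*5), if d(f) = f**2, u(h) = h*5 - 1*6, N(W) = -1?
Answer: -441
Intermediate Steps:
u(h) = -6 + 5*h (u(h) = 5*h - 6 = -6 + 5*h)
d(u(-3))*N(-4 - 1*5) = (-6 + 5*(-3))**2*(-1) = (-6 - 15)**2*(-1) = (-21)**2*(-1) = 441*(-1) = -441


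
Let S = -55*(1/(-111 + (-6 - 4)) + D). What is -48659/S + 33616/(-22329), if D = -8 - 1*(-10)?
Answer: 11911067641/26906445 ≈ 442.68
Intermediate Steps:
D = 2 (D = -8 + 10 = 2)
S = -1205/11 (S = -55*(1/(-111 + (-6 - 4)) + 2) = -55*(1/(-111 - 10) + 2) = -55*(1/(-121) + 2) = -55*(-1/121 + 2) = -55*241/121 = -1205/11 ≈ -109.55)
-48659/S + 33616/(-22329) = -48659/(-1205/11) + 33616/(-22329) = -48659*(-11/1205) + 33616*(-1/22329) = 535249/1205 - 33616/22329 = 11911067641/26906445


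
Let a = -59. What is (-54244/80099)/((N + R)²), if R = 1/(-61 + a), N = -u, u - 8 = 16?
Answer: -781113600/664834595939 ≈ -0.0011749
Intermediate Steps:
u = 24 (u = 8 + 16 = 24)
N = -24 (N = -1*24 = -24)
R = -1/120 (R = 1/(-61 - 59) = 1/(-120) = -1/120 ≈ -0.0083333)
(-54244/80099)/((N + R)²) = (-54244/80099)/((-24 - 1/120)²) = (-54244*1/80099)/((-2881/120)²) = -54244/(80099*8300161/14400) = -54244/80099*14400/8300161 = -781113600/664834595939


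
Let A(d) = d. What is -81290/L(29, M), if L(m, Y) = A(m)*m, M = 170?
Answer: -81290/841 ≈ -96.659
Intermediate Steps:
L(m, Y) = m**2 (L(m, Y) = m*m = m**2)
-81290/L(29, M) = -81290/(29**2) = -81290/841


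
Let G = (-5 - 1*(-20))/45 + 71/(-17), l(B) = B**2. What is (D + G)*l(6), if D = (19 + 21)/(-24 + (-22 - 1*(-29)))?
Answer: -3792/17 ≈ -223.06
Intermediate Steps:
D = -40/17 (D = 40/(-24 + (-22 + 29)) = 40/(-24 + 7) = 40/(-17) = 40*(-1/17) = -40/17 ≈ -2.3529)
G = -196/51 (G = (-5 + 20)*(1/45) + 71*(-1/17) = 15*(1/45) - 71/17 = 1/3 - 71/17 = -196/51 ≈ -3.8431)
(D + G)*l(6) = (-40/17 - 196/51)*6**2 = -316/51*36 = -3792/17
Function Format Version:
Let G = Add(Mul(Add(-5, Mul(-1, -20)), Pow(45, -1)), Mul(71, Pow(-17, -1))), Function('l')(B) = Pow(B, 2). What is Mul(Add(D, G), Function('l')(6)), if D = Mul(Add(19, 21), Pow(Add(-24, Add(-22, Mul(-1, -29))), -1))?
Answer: Rational(-3792, 17) ≈ -223.06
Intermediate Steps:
D = Rational(-40, 17) (D = Mul(40, Pow(Add(-24, Add(-22, 29)), -1)) = Mul(40, Pow(Add(-24, 7), -1)) = Mul(40, Pow(-17, -1)) = Mul(40, Rational(-1, 17)) = Rational(-40, 17) ≈ -2.3529)
G = Rational(-196, 51) (G = Add(Mul(Add(-5, 20), Rational(1, 45)), Mul(71, Rational(-1, 17))) = Add(Mul(15, Rational(1, 45)), Rational(-71, 17)) = Add(Rational(1, 3), Rational(-71, 17)) = Rational(-196, 51) ≈ -3.8431)
Mul(Add(D, G), Function('l')(6)) = Mul(Add(Rational(-40, 17), Rational(-196, 51)), Pow(6, 2)) = Mul(Rational(-316, 51), 36) = Rational(-3792, 17)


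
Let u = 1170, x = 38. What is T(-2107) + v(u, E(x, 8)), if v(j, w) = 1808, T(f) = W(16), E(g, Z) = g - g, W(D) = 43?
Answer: 1851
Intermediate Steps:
E(g, Z) = 0
T(f) = 43
T(-2107) + v(u, E(x, 8)) = 43 + 1808 = 1851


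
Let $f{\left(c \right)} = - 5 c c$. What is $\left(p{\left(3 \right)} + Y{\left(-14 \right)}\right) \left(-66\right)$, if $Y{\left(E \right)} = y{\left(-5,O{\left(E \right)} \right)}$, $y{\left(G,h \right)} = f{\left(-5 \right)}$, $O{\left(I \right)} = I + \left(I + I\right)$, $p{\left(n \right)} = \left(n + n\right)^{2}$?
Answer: $5874$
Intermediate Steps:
$p{\left(n \right)} = 4 n^{2}$ ($p{\left(n \right)} = \left(2 n\right)^{2} = 4 n^{2}$)
$f{\left(c \right)} = - 5 c^{2}$
$O{\left(I \right)} = 3 I$ ($O{\left(I \right)} = I + 2 I = 3 I$)
$y{\left(G,h \right)} = -125$ ($y{\left(G,h \right)} = - 5 \left(-5\right)^{2} = \left(-5\right) 25 = -125$)
$Y{\left(E \right)} = -125$
$\left(p{\left(3 \right)} + Y{\left(-14 \right)}\right) \left(-66\right) = \left(4 \cdot 3^{2} - 125\right) \left(-66\right) = \left(4 \cdot 9 - 125\right) \left(-66\right) = \left(36 - 125\right) \left(-66\right) = \left(-89\right) \left(-66\right) = 5874$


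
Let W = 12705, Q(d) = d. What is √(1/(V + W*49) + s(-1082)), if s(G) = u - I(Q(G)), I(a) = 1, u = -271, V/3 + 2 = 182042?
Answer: I*√371491582796535/1168665 ≈ 16.492*I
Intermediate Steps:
V = 546120 (V = -6 + 3*182042 = -6 + 546126 = 546120)
s(G) = -272 (s(G) = -271 - 1*1 = -271 - 1 = -272)
√(1/(V + W*49) + s(-1082)) = √(1/(546120 + 12705*49) - 272) = √(1/(546120 + 622545) - 272) = √(1/1168665 - 272) = √(-317876879/1168665) = I*√371491582796535/1168665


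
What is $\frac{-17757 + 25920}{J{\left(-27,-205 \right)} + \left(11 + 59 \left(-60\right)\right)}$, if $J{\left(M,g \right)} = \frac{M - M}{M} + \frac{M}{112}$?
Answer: $- \frac{914256}{395275} \approx -2.313$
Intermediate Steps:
$J{\left(M,g \right)} = \frac{M}{112}$ ($J{\left(M,g \right)} = \frac{0}{M} + M \frac{1}{112} = 0 + \frac{M}{112} = \frac{M}{112}$)
$\frac{-17757 + 25920}{J{\left(-27,-205 \right)} + \left(11 + 59 \left(-60\right)\right)} = \frac{-17757 + 25920}{\frac{1}{112} \left(-27\right) + \left(11 + 59 \left(-60\right)\right)} = \frac{8163}{- \frac{27}{112} + \left(11 - 3540\right)} = \frac{8163}{- \frac{27}{112} - 3529} = \frac{8163}{- \frac{395275}{112}} = 8163 \left(- \frac{112}{395275}\right) = - \frac{914256}{395275}$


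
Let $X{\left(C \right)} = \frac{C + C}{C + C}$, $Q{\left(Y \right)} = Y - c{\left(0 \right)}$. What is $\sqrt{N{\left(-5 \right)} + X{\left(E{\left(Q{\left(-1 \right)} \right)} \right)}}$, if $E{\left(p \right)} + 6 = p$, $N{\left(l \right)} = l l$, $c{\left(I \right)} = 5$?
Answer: $\sqrt{26} \approx 5.099$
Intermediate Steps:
$N{\left(l \right)} = l^{2}$
$Q{\left(Y \right)} = -5 + Y$ ($Q{\left(Y \right)} = Y - 5 = -5 + Y$)
$E{\left(p \right)} = -6 + p$
$X{\left(C \right)} = 1$ ($X{\left(C \right)} = \frac{2 C}{2 C} = 2 C \frac{1}{2 C} = 1$)
$\sqrt{N{\left(-5 \right)} + X{\left(E{\left(Q{\left(-1 \right)} \right)} \right)}} = \sqrt{\left(-5\right)^{2} + 1} = \sqrt{25 + 1} = \sqrt{26}$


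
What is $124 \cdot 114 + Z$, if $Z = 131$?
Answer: $14267$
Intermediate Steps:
$124 \cdot 114 + Z = 124 \cdot 114 + 131 = 14136 + 131 = 14267$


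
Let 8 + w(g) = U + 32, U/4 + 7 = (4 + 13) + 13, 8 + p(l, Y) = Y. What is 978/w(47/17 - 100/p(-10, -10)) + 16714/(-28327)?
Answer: 12882491/1642966 ≈ 7.8410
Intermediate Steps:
p(l, Y) = -8 + Y
U = 92 (U = -28 + 4*((4 + 13) + 13) = -28 + 4*(17 + 13) = -28 + 4*30 = -28 + 120 = 92)
w(g) = 116 (w(g) = -8 + (92 + 32) = -8 + 124 = 116)
978/w(47/17 - 100/p(-10, -10)) + 16714/(-28327) = 978/116 + 16714/(-28327) = 978*(1/116) + 16714*(-1/28327) = 489/58 - 16714/28327 = 12882491/1642966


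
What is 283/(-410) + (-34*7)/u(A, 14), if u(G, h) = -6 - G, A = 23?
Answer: 89373/11890 ≈ 7.5167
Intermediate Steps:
283/(-410) + (-34*7)/u(A, 14) = 283/(-410) + (-34*7)/(-6 - 1*23) = 283*(-1/410) - 238/(-6 - 23) = -283/410 - 238/(-29) = -283/410 - 238*(-1/29) = -283/410 + 238/29 = 89373/11890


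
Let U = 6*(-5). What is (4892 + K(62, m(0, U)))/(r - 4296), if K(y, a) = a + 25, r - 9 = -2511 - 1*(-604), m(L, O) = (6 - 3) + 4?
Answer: -2462/3097 ≈ -0.79496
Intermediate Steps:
U = -30
m(L, O) = 7 (m(L, O) = 3 + 4 = 7)
r = -1898 (r = 9 + (-2511 - 1*(-604)) = 9 + (-2511 + 604) = 9 - 1907 = -1898)
K(y, a) = 25 + a
(4892 + K(62, m(0, U)))/(r - 4296) = (4892 + (25 + 7))/(-1898 - 4296) = (4892 + 32)/(-6194) = 4924*(-1/6194) = -2462/3097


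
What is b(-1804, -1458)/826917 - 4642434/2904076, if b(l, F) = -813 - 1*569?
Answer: -274494359215/171530700978 ≈ -1.6003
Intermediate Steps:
b(l, F) = -1382 (b(l, F) = -813 - 569 = -1382)
b(-1804, -1458)/826917 - 4642434/2904076 = -1382/826917 - 4642434/2904076 = -1382*1/826917 - 4642434*1/2904076 = -1382/826917 - 2321217/1452038 = -274494359215/171530700978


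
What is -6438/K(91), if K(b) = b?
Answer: -6438/91 ≈ -70.747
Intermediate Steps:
-6438/K(91) = -6438/91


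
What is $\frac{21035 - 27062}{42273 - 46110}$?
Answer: $\frac{2009}{1279} \approx 1.5708$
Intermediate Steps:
$\frac{21035 - 27062}{42273 - 46110} = - \frac{6027}{-3837} = \left(-6027\right) \left(- \frac{1}{3837}\right) = \frac{2009}{1279}$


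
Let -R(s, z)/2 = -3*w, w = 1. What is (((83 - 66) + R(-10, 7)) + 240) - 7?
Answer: 256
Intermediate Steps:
R(s, z) = 6 (R(s, z) = -(-6) = -2*(-3) = 6)
(((83 - 66) + R(-10, 7)) + 240) - 7 = (((83 - 66) + 6) + 240) - 7 = ((17 + 6) + 240) - 7 = (23 + 240) - 7 = 263 - 7 = 256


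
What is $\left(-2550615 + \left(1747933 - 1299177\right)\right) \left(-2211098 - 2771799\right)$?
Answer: $10473346905523$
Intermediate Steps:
$\left(-2550615 + \left(1747933 - 1299177\right)\right) \left(-2211098 - 2771799\right) = \left(-2550615 + \left(1747933 - 1299177\right)\right) \left(-4982897\right) = \left(-2550615 + 448756\right) \left(-4982897\right) = \left(-2101859\right) \left(-4982897\right) = 10473346905523$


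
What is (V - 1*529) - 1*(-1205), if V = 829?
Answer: 1505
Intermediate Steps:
(V - 1*529) - 1*(-1205) = (829 - 1*529) - 1*(-1205) = (829 - 529) + 1205 = 300 + 1205 = 1505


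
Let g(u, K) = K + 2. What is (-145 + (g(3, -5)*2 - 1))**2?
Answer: 23104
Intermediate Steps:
g(u, K) = 2 + K
(-145 + (g(3, -5)*2 - 1))**2 = (-145 + ((2 - 5)*2 - 1))**2 = (-145 + (-3*2 - 1))**2 = (-145 + (-6 - 1))**2 = (-145 - 7)**2 = (-152)**2 = 23104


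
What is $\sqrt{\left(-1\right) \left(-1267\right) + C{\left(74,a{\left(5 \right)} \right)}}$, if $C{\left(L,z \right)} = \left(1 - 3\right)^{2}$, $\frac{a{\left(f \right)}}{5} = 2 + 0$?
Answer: $\sqrt{1271} \approx 35.651$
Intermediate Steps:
$a{\left(f \right)} = 10$ ($a{\left(f \right)} = 5 \left(2 + 0\right) = 5 \cdot 2 = 10$)
$C{\left(L,z \right)} = 4$ ($C{\left(L,z \right)} = \left(-2\right)^{2} = 4$)
$\sqrt{\left(-1\right) \left(-1267\right) + C{\left(74,a{\left(5 \right)} \right)}} = \sqrt{\left(-1\right) \left(-1267\right) + 4} = \sqrt{1267 + 4} = \sqrt{1271}$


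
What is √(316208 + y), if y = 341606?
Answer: √657814 ≈ 811.06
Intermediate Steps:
√(316208 + y) = √(316208 + 341606) = √657814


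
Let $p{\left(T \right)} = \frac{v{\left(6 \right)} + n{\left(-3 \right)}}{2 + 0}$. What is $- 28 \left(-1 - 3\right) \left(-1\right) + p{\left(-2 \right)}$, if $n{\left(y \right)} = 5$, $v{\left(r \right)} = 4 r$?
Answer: $- \frac{195}{2} \approx -97.5$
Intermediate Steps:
$p{\left(T \right)} = \frac{29}{2}$ ($p{\left(T \right)} = \frac{4 \cdot 6 + 5}{2 + 0} = \frac{24 + 5}{2} = 29 \cdot \frac{1}{2} = \frac{29}{2}$)
$- 28 \left(-1 - 3\right) \left(-1\right) + p{\left(-2 \right)} = - 28 \left(-1 - 3\right) \left(-1\right) + \frac{29}{2} = - 28 \left(\left(-4\right) \left(-1\right)\right) + \frac{29}{2} = \left(-28\right) 4 + \frac{29}{2} = -112 + \frac{29}{2} = - \frac{195}{2}$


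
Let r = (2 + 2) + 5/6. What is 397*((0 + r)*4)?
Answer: 23026/3 ≈ 7675.3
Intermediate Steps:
r = 29/6 (r = 4 + 5*(⅙) = 4 + ⅚ = 29/6 ≈ 4.8333)
397*((0 + r)*4) = 397*((0 + 29/6)*4) = 397*((29/6)*4) = 397*(58/3) = 23026/3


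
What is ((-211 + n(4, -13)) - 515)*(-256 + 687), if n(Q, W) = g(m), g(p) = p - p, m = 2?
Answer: -312906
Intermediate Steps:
g(p) = 0
n(Q, W) = 0
((-211 + n(4, -13)) - 515)*(-256 + 687) = ((-211 + 0) - 515)*(-256 + 687) = (-211 - 515)*431 = -726*431 = -312906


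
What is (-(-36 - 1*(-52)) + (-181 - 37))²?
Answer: 54756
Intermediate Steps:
(-(-36 - 1*(-52)) + (-181 - 37))² = (-(-36 + 52) - 218)² = (-1*16 - 218)² = (-16 - 218)² = (-234)² = 54756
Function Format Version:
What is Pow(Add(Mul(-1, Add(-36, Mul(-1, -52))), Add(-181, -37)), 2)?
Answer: 54756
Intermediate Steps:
Pow(Add(Mul(-1, Add(-36, Mul(-1, -52))), Add(-181, -37)), 2) = Pow(Add(Mul(-1, Add(-36, 52)), -218), 2) = Pow(Add(Mul(-1, 16), -218), 2) = Pow(Add(-16, -218), 2) = Pow(-234, 2) = 54756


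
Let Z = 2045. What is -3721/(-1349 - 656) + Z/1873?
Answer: 11069658/3755365 ≈ 2.9477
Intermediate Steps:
-3721/(-1349 - 656) + Z/1873 = -3721/(-1349 - 656) + 2045/1873 = -3721/(-2005) + 2045*(1/1873) = -3721*(-1/2005) + 2045/1873 = 3721/2005 + 2045/1873 = 11069658/3755365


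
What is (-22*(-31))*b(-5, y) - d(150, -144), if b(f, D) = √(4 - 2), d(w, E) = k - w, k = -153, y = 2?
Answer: 303 + 682*√2 ≈ 1267.5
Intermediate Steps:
d(w, E) = -153 - w
b(f, D) = √2
(-22*(-31))*b(-5, y) - d(150, -144) = (-22*(-31))*√2 - (-153 - 1*150) = 682*√2 - (-153 - 150) = 682*√2 - 1*(-303) = 682*√2 + 303 = 303 + 682*√2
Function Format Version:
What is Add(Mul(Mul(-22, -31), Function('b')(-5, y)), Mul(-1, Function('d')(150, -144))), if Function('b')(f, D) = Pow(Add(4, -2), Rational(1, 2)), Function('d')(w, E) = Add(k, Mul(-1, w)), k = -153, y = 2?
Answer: Add(303, Mul(682, Pow(2, Rational(1, 2)))) ≈ 1267.5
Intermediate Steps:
Function('d')(w, E) = Add(-153, Mul(-1, w))
Function('b')(f, D) = Pow(2, Rational(1, 2))
Add(Mul(Mul(-22, -31), Function('b')(-5, y)), Mul(-1, Function('d')(150, -144))) = Add(Mul(Mul(-22, -31), Pow(2, Rational(1, 2))), Mul(-1, Add(-153, Mul(-1, 150)))) = Add(Mul(682, Pow(2, Rational(1, 2))), Mul(-1, Add(-153, -150))) = Add(Mul(682, Pow(2, Rational(1, 2))), Mul(-1, -303)) = Add(Mul(682, Pow(2, Rational(1, 2))), 303) = Add(303, Mul(682, Pow(2, Rational(1, 2))))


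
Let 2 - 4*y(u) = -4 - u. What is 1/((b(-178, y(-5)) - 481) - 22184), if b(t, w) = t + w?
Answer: -4/91371 ≈ -4.3778e-5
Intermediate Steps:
y(u) = 3/2 + u/4 (y(u) = 1/2 - (-4 - u)/4 = 1/2 + (1 + u/4) = 3/2 + u/4)
1/((b(-178, y(-5)) - 481) - 22184) = 1/(((-178 + (3/2 + (1/4)*(-5))) - 481) - 22184) = 1/(((-178 + (3/2 - 5/4)) - 481) - 22184) = 1/(((-178 + 1/4) - 481) - 22184) = 1/((-711/4 - 481) - 22184) = 1/(-2635/4 - 22184) = 1/(-91371/4) = -4/91371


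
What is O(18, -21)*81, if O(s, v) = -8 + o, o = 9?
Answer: 81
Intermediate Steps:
O(s, v) = 1 (O(s, v) = -8 + 9 = 1)
O(18, -21)*81 = 1*81 = 81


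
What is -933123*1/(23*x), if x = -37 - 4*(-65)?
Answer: -933123/5129 ≈ -181.93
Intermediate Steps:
x = 223 (x = -37 + 260 = 223)
-933123*1/(23*x) = -933123/(23*223) = -933123/5129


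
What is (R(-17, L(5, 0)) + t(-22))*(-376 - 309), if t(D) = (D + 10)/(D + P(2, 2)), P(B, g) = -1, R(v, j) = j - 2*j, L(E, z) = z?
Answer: -8220/23 ≈ -357.39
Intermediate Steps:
R(v, j) = -j
t(D) = (10 + D)/(-1 + D) (t(D) = (D + 10)/(D - 1) = (10 + D)/(-1 + D))
(R(-17, L(5, 0)) + t(-22))*(-376 - 309) = (-1*0 + (10 - 22)/(-1 - 22))*(-376 - 309) = (0 - 12/(-23))*(-685) = (0 - 1/23*(-12))*(-685) = (0 + 12/23)*(-685) = (12/23)*(-685) = -8220/23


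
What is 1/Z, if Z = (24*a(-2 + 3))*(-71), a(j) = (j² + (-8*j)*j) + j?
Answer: 1/10224 ≈ 9.7809e-5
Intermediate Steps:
a(j) = j - 7*j² (a(j) = (j² - 8*j²) + j = -7*j² + j = j - 7*j²)
Z = 10224 (Z = (24*((-2 + 3)*(1 - 7*(-2 + 3))))*(-71) = (24*(1*(1 - 7*1)))*(-71) = (24*(1*(1 - 7)))*(-71) = (24*(1*(-6)))*(-71) = (24*(-6))*(-71) = -144*(-71) = 10224)
1/Z = 1/10224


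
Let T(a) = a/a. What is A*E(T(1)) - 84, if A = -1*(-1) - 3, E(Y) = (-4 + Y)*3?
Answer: -66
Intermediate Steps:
T(a) = 1
E(Y) = -12 + 3*Y
A = -2 (A = 1 - 3 = -2)
A*E(T(1)) - 84 = -2*(-12 + 3*1) - 84 = -2*(-12 + 3) - 84 = -2*(-9) - 84 = 18 - 84 = -66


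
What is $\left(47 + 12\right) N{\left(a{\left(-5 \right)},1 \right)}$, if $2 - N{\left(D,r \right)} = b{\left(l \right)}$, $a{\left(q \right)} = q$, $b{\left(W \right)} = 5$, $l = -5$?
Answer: $-177$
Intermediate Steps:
$N{\left(D,r \right)} = -3$ ($N{\left(D,r \right)} = 2 - 5 = -3$)
$\left(47 + 12\right) N{\left(a{\left(-5 \right)},1 \right)} = \left(47 + 12\right) \left(-3\right) = 59 \left(-3\right) = -177$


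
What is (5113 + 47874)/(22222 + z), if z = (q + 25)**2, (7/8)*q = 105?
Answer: 52987/43247 ≈ 1.2252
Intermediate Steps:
q = 120 (q = (8/7)*105 = 120)
z = 21025 (z = (120 + 25)**2 = 145**2 = 21025)
(5113 + 47874)/(22222 + z) = (5113 + 47874)/(22222 + 21025) = 52987/43247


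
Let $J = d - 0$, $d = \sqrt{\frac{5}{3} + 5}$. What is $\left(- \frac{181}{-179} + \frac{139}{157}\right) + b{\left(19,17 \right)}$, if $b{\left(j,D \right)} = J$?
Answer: $\frac{53298}{28103} + \frac{2 \sqrt{15}}{3} \approx 4.4785$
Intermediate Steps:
$d = \frac{2 \sqrt{15}}{3}$ ($d = \sqrt{5 \cdot \frac{1}{3} + 5} = \sqrt{\frac{5}{3} + 5} = \sqrt{\frac{20}{3}} = \frac{2 \sqrt{15}}{3} \approx 2.582$)
$J = \frac{2 \sqrt{15}}{3}$ ($J = \frac{2 \sqrt{15}}{3} - 0 = \frac{2 \sqrt{15}}{3} + 0 = \frac{2 \sqrt{15}}{3} \approx 2.582$)
$b{\left(j,D \right)} = \frac{2 \sqrt{15}}{3}$
$\left(- \frac{181}{-179} + \frac{139}{157}\right) + b{\left(19,17 \right)} = \left(- \frac{181}{-179} + \frac{139}{157}\right) + \frac{2 \sqrt{15}}{3} = \left(\left(-181\right) \left(- \frac{1}{179}\right) + 139 \cdot \frac{1}{157}\right) + \frac{2 \sqrt{15}}{3} = \left(\frac{181}{179} + \frac{139}{157}\right) + \frac{2 \sqrt{15}}{3} = \frac{53298}{28103} + \frac{2 \sqrt{15}}{3}$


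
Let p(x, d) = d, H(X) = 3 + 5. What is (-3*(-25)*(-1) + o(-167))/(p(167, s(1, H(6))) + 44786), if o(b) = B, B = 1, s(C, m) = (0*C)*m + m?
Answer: -37/22397 ≈ -0.0016520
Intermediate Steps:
H(X) = 8
s(C, m) = m (s(C, m) = 0*m + m = 0 + m = m)
o(b) = 1
(-3*(-25)*(-1) + o(-167))/(p(167, s(1, H(6))) + 44786) = (-3*(-25)*(-1) + 1)/(8 + 44786) = (75*(-1) + 1)/44794 = (-75 + 1)*(1/44794) = -74*1/44794 = -37/22397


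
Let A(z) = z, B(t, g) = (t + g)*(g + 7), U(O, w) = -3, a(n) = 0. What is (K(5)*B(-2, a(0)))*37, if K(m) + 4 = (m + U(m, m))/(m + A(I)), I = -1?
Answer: 1813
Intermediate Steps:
B(t, g) = (7 + g)*(g + t) (B(t, g) = (g + t)*(7 + g) = (7 + g)*(g + t))
K(m) = -4 + (-3 + m)/(-1 + m) (K(m) = -4 + (m - 3)/(m - 1) = -4 + (-3 + m)/(-1 + m))
(K(5)*B(-2, a(0)))*37 = (((1 - 3*5)/(-1 + 5))*(0**2 + 7*0 + 7*(-2) + 0*(-2)))*37 = (((1 - 15)/4)*(0 + 0 - 14 + 0))*37 = (((1/4)*(-14))*(-14))*37 = -7/2*(-14)*37 = 49*37 = 1813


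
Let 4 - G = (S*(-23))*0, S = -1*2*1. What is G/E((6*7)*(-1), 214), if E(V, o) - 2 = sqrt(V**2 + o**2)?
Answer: -2/11889 + 2*sqrt(11890)/11889 ≈ 0.018175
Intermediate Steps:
S = -2 (S = -2*1 = -2)
E(V, o) = 2 + sqrt(V**2 + o**2)
G = 4 (G = 4 - (-2*(-23))*0 = 4 - 46*0 = 4 - 1*0 = 4 + 0 = 4)
G/E((6*7)*(-1), 214) = 4/(2 + sqrt(((6*7)*(-1))**2 + 214**2)) = 4/(2 + sqrt((42*(-1))**2 + 45796)) = 4/(2 + sqrt((-42)**2 + 45796)) = 4/(2 + sqrt(1764 + 45796)) = 4/(2 + sqrt(47560)) = 4/(2 + 2*sqrt(11890))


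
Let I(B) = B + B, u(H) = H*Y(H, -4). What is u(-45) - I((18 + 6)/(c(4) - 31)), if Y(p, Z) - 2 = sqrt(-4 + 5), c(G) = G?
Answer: -1199/9 ≈ -133.22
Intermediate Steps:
Y(p, Z) = 3 (Y(p, Z) = 2 + sqrt(-4 + 5) = 2 + sqrt(1) = 2 + 1 = 3)
u(H) = 3*H (u(H) = H*3 = 3*H)
I(B) = 2*B
u(-45) - I((18 + 6)/(c(4) - 31)) = 3*(-45) - 2*(18 + 6)/(4 - 31) = -135 - 2*24/(-27) = -135 - 2*24*(-1/27) = -135 - 2*(-8)/9 = -135 - 1*(-16/9) = -135 + 16/9 = -1199/9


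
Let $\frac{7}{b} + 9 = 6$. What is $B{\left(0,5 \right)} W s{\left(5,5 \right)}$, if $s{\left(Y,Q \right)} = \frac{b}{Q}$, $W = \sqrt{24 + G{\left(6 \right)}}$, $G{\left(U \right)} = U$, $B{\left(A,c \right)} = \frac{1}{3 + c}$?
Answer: $- \frac{7 \sqrt{30}}{120} \approx -0.3195$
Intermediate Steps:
$b = - \frac{7}{3}$ ($b = \frac{7}{-9 + 6} = \frac{7}{-3} = 7 \left(- \frac{1}{3}\right) = - \frac{7}{3} \approx -2.3333$)
$W = \sqrt{30}$ ($W = \sqrt{24 + 6} = \sqrt{30} \approx 5.4772$)
$s{\left(Y,Q \right)} = - \frac{7}{3 Q}$
$B{\left(0,5 \right)} W s{\left(5,5 \right)} = \frac{\sqrt{30}}{3 + 5} \left(- \frac{7}{3 \cdot 5}\right) = \frac{\sqrt{30}}{8} \left(\left(- \frac{7}{3}\right) \frac{1}{5}\right) = \frac{\sqrt{30}}{8} \left(- \frac{7}{15}\right) = - \frac{7 \sqrt{30}}{120}$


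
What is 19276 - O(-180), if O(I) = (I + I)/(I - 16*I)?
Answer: 289142/15 ≈ 19276.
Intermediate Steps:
O(I) = -2/15 (O(I) = (2*I)/((-15*I)) = (2*I)*(-1/(15*I)) = -2/15)
19276 - O(-180) = 19276 - 1*(-2/15) = 19276 + 2/15 = 289142/15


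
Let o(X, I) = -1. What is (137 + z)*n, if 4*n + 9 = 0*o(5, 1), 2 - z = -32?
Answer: -1539/4 ≈ -384.75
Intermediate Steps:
z = 34 (z = 2 - 1*(-32) = 2 + 32 = 34)
n = -9/4 (n = -9/4 + (0*(-1))/4 = -9/4 + (¼)*0 = -9/4 + 0 = -9/4 ≈ -2.2500)
(137 + z)*n = (137 + 34)*(-9/4) = 171*(-9/4) = -1539/4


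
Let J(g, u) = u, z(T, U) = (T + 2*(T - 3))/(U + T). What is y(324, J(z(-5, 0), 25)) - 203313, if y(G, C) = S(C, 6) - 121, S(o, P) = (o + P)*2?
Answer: -203372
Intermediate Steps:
z(T, U) = (-6 + 3*T)/(T + U) (z(T, U) = (T + 2*(-3 + T))/(T + U) = (T + (-6 + 2*T))/(T + U) = (-6 + 3*T)/(T + U))
S(o, P) = 2*P + 2*o (S(o, P) = (P + o)*2 = 2*P + 2*o)
y(G, C) = -109 + 2*C (y(G, C) = (2*6 + 2*C) - 121 = (12 + 2*C) - 121 = -109 + 2*C)
y(324, J(z(-5, 0), 25)) - 203313 = (-109 + 2*25) - 203313 = (-109 + 50) - 203313 = -59 - 203313 = -203372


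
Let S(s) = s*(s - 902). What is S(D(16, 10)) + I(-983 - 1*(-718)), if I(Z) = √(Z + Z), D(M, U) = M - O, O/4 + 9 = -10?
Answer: -74520 + I*√530 ≈ -74520.0 + 23.022*I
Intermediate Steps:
O = -76 (O = -36 + 4*(-10) = -36 - 40 = -76)
D(M, U) = 76 + M (D(M, U) = M - 1*(-76) = M + 76 = 76 + M)
S(s) = s*(-902 + s)
I(Z) = √2*√Z (I(Z) = √(2*Z) = √2*√Z)
S(D(16, 10)) + I(-983 - 1*(-718)) = (76 + 16)*(-902 + (76 + 16)) + √2*√(-983 - 1*(-718)) = 92*(-902 + 92) + √2*√(-983 + 718) = 92*(-810) + √2*√(-265) = -74520 + √2*(I*√265) = -74520 + I*√530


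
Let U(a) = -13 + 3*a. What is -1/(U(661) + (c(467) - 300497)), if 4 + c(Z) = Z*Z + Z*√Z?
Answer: 80442/6369067801 + 467*√467/6369067801 ≈ 1.4215e-5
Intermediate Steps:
c(Z) = -4 + Z² + Z^(3/2) (c(Z) = -4 + (Z*Z + Z*√Z) = -4 + (Z² + Z^(3/2)) = -4 + Z² + Z^(3/2))
-1/(U(661) + (c(467) - 300497)) = -1/((-13 + 3*661) + ((-4 + 467² + 467^(3/2)) - 300497)) = -1/((-13 + 1983) + ((-4 + 218089 + 467*√467) - 300497)) = -1/(1970 + ((218085 + 467*√467) - 300497)) = -1/(1970 + (-82412 + 467*√467)) = -1/(-80442 + 467*√467)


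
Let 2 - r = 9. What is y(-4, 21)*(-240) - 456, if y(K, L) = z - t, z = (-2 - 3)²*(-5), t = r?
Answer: 27864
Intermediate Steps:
r = -7 (r = 2 - 1*9 = 2 - 9 = -7)
t = -7
z = -125 (z = (-5)²*(-5) = 25*(-5) = -125)
y(K, L) = -118 (y(K, L) = -125 - 1*(-7) = -125 + 7 = -118)
y(-4, 21)*(-240) - 456 = -118*(-240) - 456 = 28320 - 456 = 27864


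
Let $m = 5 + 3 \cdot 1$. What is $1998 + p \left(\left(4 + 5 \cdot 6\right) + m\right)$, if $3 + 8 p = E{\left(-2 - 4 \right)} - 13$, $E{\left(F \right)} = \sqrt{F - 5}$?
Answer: $1914 + \frac{21 i \sqrt{11}}{4} \approx 1914.0 + 17.412 i$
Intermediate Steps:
$E{\left(F \right)} = \sqrt{-5 + F}$
$p = -2 + \frac{i \sqrt{11}}{8}$ ($p = - \frac{3}{8} + \frac{\sqrt{-5 - 6} - 13}{8} = - \frac{3}{8} + \frac{\sqrt{-11} - 13}{8} = - \frac{3}{8} + \frac{i \sqrt{11} - 13}{8} = - \frac{3}{8} + \frac{-13 + i \sqrt{11}}{8} = - \frac{3}{8} - \left(\frac{13}{8} - \frac{i \sqrt{11}}{8}\right) = -2 + \frac{i \sqrt{11}}{8} \approx -2.0 + 0.41458 i$)
$m = 8$ ($m = 5 + 3 = 8$)
$1998 + p \left(\left(4 + 5 \cdot 6\right) + m\right) = 1998 + \left(-2 + \frac{i \sqrt{11}}{8}\right) \left(\left(4 + 5 \cdot 6\right) + 8\right) = 1998 + \left(-2 + \frac{i \sqrt{11}}{8}\right) \left(\left(4 + 30\right) + 8\right) = 1998 + \left(-2 + \frac{i \sqrt{11}}{8}\right) \left(34 + 8\right) = 1998 + \left(-2 + \frac{i \sqrt{11}}{8}\right) 42 = 1998 - \left(84 - \frac{21 i \sqrt{11}}{4}\right) = 1914 + \frac{21 i \sqrt{11}}{4}$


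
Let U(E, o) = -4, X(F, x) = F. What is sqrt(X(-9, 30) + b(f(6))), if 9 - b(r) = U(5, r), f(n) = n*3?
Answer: 2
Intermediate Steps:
f(n) = 3*n
b(r) = 13 (b(r) = 9 - 1*(-4) = 9 + 4 = 13)
sqrt(X(-9, 30) + b(f(6))) = sqrt(-9 + 13) = sqrt(4) = 2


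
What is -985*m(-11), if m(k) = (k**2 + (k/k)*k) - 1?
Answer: -107365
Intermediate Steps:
m(k) = -1 + k + k**2 (m(k) = (k**2 + 1*k) - 1 = (k**2 + k) - 1 = (k + k**2) - 1 = -1 + k + k**2)
-985*m(-11) = -985*(-1 - 11 + (-11)**2) = -985*(-1 - 11 + 121) = -985*109 = -107365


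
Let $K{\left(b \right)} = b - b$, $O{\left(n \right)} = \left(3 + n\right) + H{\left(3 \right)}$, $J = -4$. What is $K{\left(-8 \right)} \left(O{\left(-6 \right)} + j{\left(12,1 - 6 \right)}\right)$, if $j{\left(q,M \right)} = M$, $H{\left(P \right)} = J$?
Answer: $0$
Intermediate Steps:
$H{\left(P \right)} = -4$
$O{\left(n \right)} = -1 + n$ ($O{\left(n \right)} = \left(3 + n\right) - 4 = -1 + n$)
$K{\left(b \right)} = 0$
$K{\left(-8 \right)} \left(O{\left(-6 \right)} + j{\left(12,1 - 6 \right)}\right) = 0 \left(\left(-1 - 6\right) + \left(1 - 6\right)\right) = 0 \left(-7 - 5\right) = 0 \left(-12\right) = 0$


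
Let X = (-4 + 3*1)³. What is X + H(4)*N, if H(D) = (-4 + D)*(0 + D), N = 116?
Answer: -1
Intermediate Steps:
H(D) = D*(-4 + D) (H(D) = (-4 + D)*D = D*(-4 + D))
X = -1 (X = (-4 + 3)³ = (-1)³ = -1)
X + H(4)*N = -1 + (4*(-4 + 4))*116 = -1 + (4*0)*116 = -1 + 0*116 = -1 + 0 = -1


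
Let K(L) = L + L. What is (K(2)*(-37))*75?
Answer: -11100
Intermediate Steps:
K(L) = 2*L
(K(2)*(-37))*75 = ((2*2)*(-37))*75 = (4*(-37))*75 = -148*75 = -11100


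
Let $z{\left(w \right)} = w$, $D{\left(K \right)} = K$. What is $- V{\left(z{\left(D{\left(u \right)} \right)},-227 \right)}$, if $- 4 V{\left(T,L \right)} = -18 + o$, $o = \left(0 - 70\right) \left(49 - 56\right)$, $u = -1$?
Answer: $118$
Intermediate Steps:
$o = 490$ ($o = \left(-70\right) \left(-7\right) = 490$)
$V{\left(T,L \right)} = -118$ ($V{\left(T,L \right)} = - \frac{-18 + 490}{4} = \left(- \frac{1}{4}\right) 472 = -118$)
$- V{\left(z{\left(D{\left(u \right)} \right)},-227 \right)} = \left(-1\right) \left(-118\right) = 118$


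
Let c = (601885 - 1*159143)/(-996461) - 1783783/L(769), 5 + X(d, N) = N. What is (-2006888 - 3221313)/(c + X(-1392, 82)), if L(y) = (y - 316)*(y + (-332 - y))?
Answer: -783517800064227756/13250392204943 ≈ -59132.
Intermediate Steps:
X(d, N) = -5 + N
L(y) = 104912 - 332*y (L(y) = (-316 + y)*(-332) = 104912 - 332*y)
c = 1710883566131/149863748556 (c = (601885 - 1*159143)/(-996461) - 1783783/(104912 - 332*769) = (601885 - 159143)*(-1/996461) - 1783783/(104912 - 255308) = 442742*(-1/996461) - 1783783/(-150396) = -442742/996461 - 1783783*(-1/150396) = -442742/996461 + 1783783/150396 = 1710883566131/149863748556 ≈ 11.416)
(-2006888 - 3221313)/(c + X(-1392, 82)) = (-2006888 - 3221313)/(1710883566131/149863748556 + (-5 + 82)) = -5228201/(1710883566131/149863748556 + 77) = -5228201/13250392204943/149863748556 = -5228201*149863748556/13250392204943 = -783517800064227756/13250392204943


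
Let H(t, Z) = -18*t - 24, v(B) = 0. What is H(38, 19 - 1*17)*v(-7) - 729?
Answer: -729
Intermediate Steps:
H(t, Z) = -24 - 18*t
H(38, 19 - 1*17)*v(-7) - 729 = (-24 - 18*38)*0 - 729 = (-24 - 684)*0 - 729 = -708*0 - 729 = 0 - 729 = -729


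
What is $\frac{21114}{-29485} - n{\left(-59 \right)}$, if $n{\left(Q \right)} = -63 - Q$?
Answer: $\frac{96826}{29485} \approx 3.2839$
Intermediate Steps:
$\frac{21114}{-29485} - n{\left(-59 \right)} = \frac{21114}{-29485} - \left(-63 - -59\right) = 21114 \left(- \frac{1}{29485}\right) - \left(-63 + 59\right) = - \frac{21114}{29485} - -4 = - \frac{21114}{29485} + 4 = \frac{96826}{29485}$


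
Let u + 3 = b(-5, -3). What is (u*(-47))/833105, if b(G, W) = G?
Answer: 376/833105 ≈ 0.00045132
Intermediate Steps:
u = -8 (u = -3 - 5 = -8)
(u*(-47))/833105 = -8*(-47)/833105 = 376*(1/833105) = 376/833105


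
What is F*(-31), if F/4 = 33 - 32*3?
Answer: 7812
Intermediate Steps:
F = -252 (F = 4*(33 - 32*3) = 4*(33 - 96) = 4*(-63) = -252)
F*(-31) = -252*(-31) = 7812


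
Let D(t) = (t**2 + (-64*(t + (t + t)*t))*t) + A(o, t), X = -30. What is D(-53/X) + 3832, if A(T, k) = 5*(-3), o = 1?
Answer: 39346867/13500 ≈ 2914.6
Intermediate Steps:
A(T, k) = -15
D(t) = -15 + t**2 + t*(-128*t**2 - 64*t) (D(t) = (t**2 + (-64*(t + (t + t)*t))*t) - 15 = (t**2 + (-64*(t + (2*t)*t))*t) - 15 = (t**2 + (-64*(t + 2*t**2))*t) - 15 = (t**2 + (-128*t**2 - 64*t)*t) - 15 = (t**2 + t*(-128*t**2 - 64*t)) - 15 = -15 + t**2 + t*(-128*t**2 - 64*t))
D(-53/X) + 3832 = (-15 - 128*(-53/(-30))**3 - 63*(-53/(-30))**2) + 3832 = (-15 - 128*(-53*(-1/30))**3 - 63*(-53*(-1/30))**2) + 3832 = (-15 - 128*(53/30)**3 - 63*(53/30)**2) + 3832 = (-15 - 128*148877/27000 - 63*2809/900) + 3832 = (-15 - 2382032/3375 - 19663/100) + 3832 = -12385133/13500 + 3832 = 39346867/13500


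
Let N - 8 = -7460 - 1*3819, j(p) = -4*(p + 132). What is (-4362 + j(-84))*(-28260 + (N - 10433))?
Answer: 227536056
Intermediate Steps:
j(p) = -528 - 4*p (j(p) = -4*(132 + p) = -528 - 4*p)
N = -11271 (N = 8 + (-7460 - 1*3819) = 8 + (-7460 - 3819) = 8 - 11279 = -11271)
(-4362 + j(-84))*(-28260 + (N - 10433)) = (-4362 + (-528 - 4*(-84)))*(-28260 + (-11271 - 10433)) = (-4362 + (-528 + 336))*(-28260 - 21704) = (-4362 - 192)*(-49964) = -4554*(-49964) = 227536056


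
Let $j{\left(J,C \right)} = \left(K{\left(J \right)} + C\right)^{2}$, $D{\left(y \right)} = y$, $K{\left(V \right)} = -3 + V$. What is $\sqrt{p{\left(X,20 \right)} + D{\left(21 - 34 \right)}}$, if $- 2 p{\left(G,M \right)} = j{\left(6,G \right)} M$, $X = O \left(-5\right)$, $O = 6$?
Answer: $i \sqrt{7303} \approx 85.458 i$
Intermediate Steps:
$j{\left(J,C \right)} = \left(-3 + C + J\right)^{2}$ ($j{\left(J,C \right)} = \left(\left(-3 + J\right) + C\right)^{2} = \left(-3 + C + J\right)^{2}$)
$X = -30$ ($X = 6 \left(-5\right) = -30$)
$p{\left(G,M \right)} = - \frac{M \left(3 + G\right)^{2}}{2}$ ($p{\left(G,M \right)} = - \frac{\left(-3 + G + 6\right)^{2} M}{2} = - \frac{\left(3 + G\right)^{2} M}{2} = - \frac{M \left(3 + G\right)^{2}}{2}$)
$\sqrt{p{\left(X,20 \right)} + D{\left(21 - 34 \right)}} = \sqrt{\left(- \frac{1}{2}\right) 20 \left(3 - 30\right)^{2} + \left(21 - 34\right)} = \sqrt{\left(- \frac{1}{2}\right) 20 \left(-27\right)^{2} + \left(21 - 34\right)} = \sqrt{\left(- \frac{1}{2}\right) 20 \cdot 729 - 13} = \sqrt{-7290 - 13} = \sqrt{-7303} = i \sqrt{7303}$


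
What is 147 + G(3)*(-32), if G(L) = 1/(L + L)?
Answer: 425/3 ≈ 141.67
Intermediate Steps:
G(L) = 1/(2*L)
147 + G(3)*(-32) = 147 + ((½)/3)*(-32) = 147 + ((½)*(⅓))*(-32) = 147 + (⅙)*(-32) = 147 - 16/3 = 425/3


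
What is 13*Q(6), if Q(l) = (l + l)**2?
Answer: 1872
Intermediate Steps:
Q(l) = 4*l**2 (Q(l) = (2*l)**2 = 4*l**2)
13*Q(6) = 13*(4*6**2) = 13*(4*36) = 13*144 = 1872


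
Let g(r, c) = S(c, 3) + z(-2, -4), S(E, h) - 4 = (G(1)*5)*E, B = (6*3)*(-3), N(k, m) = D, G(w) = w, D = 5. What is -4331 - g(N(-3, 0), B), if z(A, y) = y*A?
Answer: -4073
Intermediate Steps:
z(A, y) = A*y
N(k, m) = 5
B = -54 (B = 18*(-3) = -54)
S(E, h) = 4 + 5*E (S(E, h) = 4 + (1*5)*E = 4 + 5*E)
g(r, c) = 12 + 5*c (g(r, c) = (4 + 5*c) - 2*(-4) = (4 + 5*c) + 8 = 12 + 5*c)
-4331 - g(N(-3, 0), B) = -4331 - (12 + 5*(-54)) = -4331 - (12 - 270) = -4331 - 1*(-258) = -4331 + 258 = -4073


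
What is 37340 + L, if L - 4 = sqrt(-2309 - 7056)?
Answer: 37344 + I*sqrt(9365) ≈ 37344.0 + 96.773*I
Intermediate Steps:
L = 4 + I*sqrt(9365) (L = 4 + sqrt(-2309 - 7056) = 4 + sqrt(-9365) = 4 + I*sqrt(9365) ≈ 4.0 + 96.773*I)
37340 + L = 37340 + (4 + I*sqrt(9365)) = 37344 + I*sqrt(9365)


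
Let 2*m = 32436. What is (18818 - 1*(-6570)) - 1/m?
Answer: 411742583/16218 ≈ 25388.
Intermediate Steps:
m = 16218 (m = (½)*32436 = 16218)
(18818 - 1*(-6570)) - 1/m = (18818 - 1*(-6570)) - 1/16218 = (18818 + 6570) - 1*1/16218 = 25388 - 1/16218 = 411742583/16218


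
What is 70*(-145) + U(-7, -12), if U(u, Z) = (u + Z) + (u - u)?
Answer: -10169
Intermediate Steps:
U(u, Z) = Z + u (U(u, Z) = (Z + u) + 0 = Z + u)
70*(-145) + U(-7, -12) = 70*(-145) + (-12 - 7) = -10150 - 19 = -10169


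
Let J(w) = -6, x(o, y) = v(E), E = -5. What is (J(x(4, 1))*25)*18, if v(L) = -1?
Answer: -2700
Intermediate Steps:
x(o, y) = -1
(J(x(4, 1))*25)*18 = -6*25*18 = -150*18 = -2700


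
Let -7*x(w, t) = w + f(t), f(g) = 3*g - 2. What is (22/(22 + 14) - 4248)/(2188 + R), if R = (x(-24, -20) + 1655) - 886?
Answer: -535171/374130 ≈ -1.4304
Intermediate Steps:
f(g) = -2 + 3*g
x(w, t) = 2/7 - 3*t/7 - w/7 (x(w, t) = -(w + (-2 + 3*t))/7 = -(-2 + w + 3*t)/7 = 2/7 - 3*t/7 - w/7)
R = 5469/7 (R = ((2/7 - 3/7*(-20) - ⅐*(-24)) + 1655) - 886 = ((2/7 + 60/7 + 24/7) + 1655) - 886 = (86/7 + 1655) - 886 = 11671/7 - 886 = 5469/7 ≈ 781.29)
(22/(22 + 14) - 4248)/(2188 + R) = (22/(22 + 14) - 4248)/(2188 + 5469/7) = (22/36 - 4248)/(20785/7) = ((1/36)*22 - 4248)*(7/20785) = (11/18 - 4248)*(7/20785) = -76453/18*7/20785 = -535171/374130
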